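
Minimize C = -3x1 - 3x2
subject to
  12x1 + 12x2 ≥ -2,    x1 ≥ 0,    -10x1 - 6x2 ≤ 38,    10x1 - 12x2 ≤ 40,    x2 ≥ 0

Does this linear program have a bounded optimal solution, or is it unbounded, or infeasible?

From the feasible point (0, 0), moving in the direction (0, 1) keeps every constraint satisfied while C decreases without bound.

unbounded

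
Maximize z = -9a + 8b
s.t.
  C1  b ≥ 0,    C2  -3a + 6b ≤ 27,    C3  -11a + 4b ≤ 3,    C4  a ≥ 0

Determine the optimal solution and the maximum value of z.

a = 5/3, b = 16/3, maximum z = 83/3

Corner points and z = -9a + 8b:
  (0, 0) → z = 0
  (5/3, 16/3) → z = 83/3
  (0, 3/4) → z = 6
The feasible region is unbounded (it extends along (1, 0), (2, 1)), but z strictly decreases along every unbounded feasible direction, so there is no improving ray and the maximum is attained at a vertex.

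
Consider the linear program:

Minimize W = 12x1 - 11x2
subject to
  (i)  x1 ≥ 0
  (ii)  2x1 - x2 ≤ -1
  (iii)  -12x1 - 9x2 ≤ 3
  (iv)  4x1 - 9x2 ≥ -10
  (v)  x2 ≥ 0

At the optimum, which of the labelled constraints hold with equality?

Vertices and W = 12x1 - 11x2:
  (0, 1) → W = -11
  (0, 10/9) → W = -110/9
  (1/14, 8/7) → W = -82/7

The minimum is at (0, 10/9). Substituting into each constraint, equality holds for (i) and (iv); the remaining constraints have slack.

(i) and (iv)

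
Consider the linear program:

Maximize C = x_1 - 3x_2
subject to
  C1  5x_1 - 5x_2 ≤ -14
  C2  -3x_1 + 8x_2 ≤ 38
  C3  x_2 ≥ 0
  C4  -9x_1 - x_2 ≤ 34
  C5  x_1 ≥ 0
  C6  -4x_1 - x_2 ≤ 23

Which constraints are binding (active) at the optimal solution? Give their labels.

Vertices and C = x_1 - 3x_2:
  (78/25, 148/25) → C = -366/25
  (0, 14/5) → C = -42/5
  (0, 19/4) → C = -57/4

The maximum is at (0, 14/5). Substituting into each constraint, equality holds for C1 and C5; the remaining constraints have slack.

C1 and C5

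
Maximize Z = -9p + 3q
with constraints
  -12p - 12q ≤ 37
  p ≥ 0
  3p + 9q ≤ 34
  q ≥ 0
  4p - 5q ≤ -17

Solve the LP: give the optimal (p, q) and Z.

Corner points and Z = -9p + 3q:
  (0, 34/9) → Z = 34/3
  (0, 17/5) → Z = 51/5
  (1/3, 11/3) → Z = 8

p = 0, q = 34/9, maximum Z = 34/3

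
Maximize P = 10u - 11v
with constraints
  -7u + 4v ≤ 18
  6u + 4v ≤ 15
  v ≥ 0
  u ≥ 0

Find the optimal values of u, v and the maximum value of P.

Feasible corners and P = 10u - 11v:
  (5/2, 0) → P = 25
  (0, 15/4) → P = -165/4
  (0, 0) → P = 0

u = 5/2, v = 0, maximum P = 25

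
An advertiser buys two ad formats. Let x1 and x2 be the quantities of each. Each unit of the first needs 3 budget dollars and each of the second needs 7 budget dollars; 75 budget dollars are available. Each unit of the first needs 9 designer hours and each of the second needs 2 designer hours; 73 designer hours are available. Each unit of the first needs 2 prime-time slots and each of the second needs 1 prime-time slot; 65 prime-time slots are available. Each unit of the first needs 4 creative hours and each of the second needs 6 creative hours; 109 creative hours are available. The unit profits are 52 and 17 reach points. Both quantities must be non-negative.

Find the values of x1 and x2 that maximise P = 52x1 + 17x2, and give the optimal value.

Feasible corners and P = 52x1 + 17x2:
  (0, 0) → P = 0
  (0, 75/7) → P = 1275/7
  (73/9, 0) → P = 3796/9
  (19/3, 8) → P = 1396/3

The optimum lies where 3x1 + 7x2 = 75 and 9x1 + 2x2 = 73.
Solving simultaneously gives x1 = 19/3, x2 = 8.

x1 = 19/3, x2 = 8, maximum P = 1396/3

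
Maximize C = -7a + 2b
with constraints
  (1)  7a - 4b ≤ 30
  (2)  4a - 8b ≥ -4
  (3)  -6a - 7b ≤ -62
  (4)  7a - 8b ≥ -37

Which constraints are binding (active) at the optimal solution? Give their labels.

Extreme points and C = -7a + 2b:
  (32/5, 37/10) → C = -187/5
  (458/73, 254/73) → C = -2698/73
  (117/19, 68/19) → C = -683/19

The maximum is at (117/19, 68/19). Substituting into each constraint, equality holds for (2) and (3); the remaining constraints have slack.

(2) and (3)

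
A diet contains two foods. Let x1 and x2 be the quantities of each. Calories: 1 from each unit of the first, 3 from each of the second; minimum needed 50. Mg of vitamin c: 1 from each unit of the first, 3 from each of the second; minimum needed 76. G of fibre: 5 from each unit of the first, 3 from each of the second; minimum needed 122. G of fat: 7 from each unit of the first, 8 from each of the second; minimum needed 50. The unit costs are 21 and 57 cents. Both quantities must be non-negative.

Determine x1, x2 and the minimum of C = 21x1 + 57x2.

x1 = 23/2, x2 = 43/2, minimum C = 1467

Corner points and C = 21x1 + 57x2:
  (0, 122/3) → C = 2318
  (76, 0) → C = 1596
  (23/2, 43/2) → C = 1467
The feasible region is unbounded (it extends along (0, 1), (1, 0)), but C strictly increases along every unbounded feasible direction, so there is no improving ray and the minimum is attained at a vertex.

The optimum lies where x1 + 3x2 = 76 and 5x1 + 3x2 = 122.
Solving simultaneously gives x1 = 23/2, x2 = 43/2.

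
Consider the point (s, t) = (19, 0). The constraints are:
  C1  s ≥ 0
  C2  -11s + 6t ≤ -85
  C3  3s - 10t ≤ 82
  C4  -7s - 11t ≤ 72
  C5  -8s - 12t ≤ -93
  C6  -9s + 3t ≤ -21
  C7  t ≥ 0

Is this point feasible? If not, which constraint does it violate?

C1: 19 ≥ 0 ✓
C2: -209 ≤ -85 ✓
C3: 57 ≤ 82 ✓
C4: -133 ≤ 72 ✓
C5: -152 ≤ -93 ✓
C6: -171 ≤ -21 ✓
C7: 0 ≥ 0 ✓

feasible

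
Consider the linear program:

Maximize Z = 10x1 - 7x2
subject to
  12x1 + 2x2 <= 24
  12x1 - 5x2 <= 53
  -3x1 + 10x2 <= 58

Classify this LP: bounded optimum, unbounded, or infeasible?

unbounded

From the feasible point (113/42, -29/7), moving in the direction (-5, -12) keeps every constraint satisfied while Z increases without bound.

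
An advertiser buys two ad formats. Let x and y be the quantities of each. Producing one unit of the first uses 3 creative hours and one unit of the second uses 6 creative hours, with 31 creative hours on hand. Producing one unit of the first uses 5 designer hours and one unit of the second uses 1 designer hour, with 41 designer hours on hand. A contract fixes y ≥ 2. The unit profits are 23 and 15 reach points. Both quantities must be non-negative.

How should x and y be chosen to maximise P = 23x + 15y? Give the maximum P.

x = 19/3, y = 2, maximum P = 527/3

Extreme points and P = 23x + 15y:
  (0, 31/6) → P = 155/2
  (0, 2) → P = 30
  (19/3, 2) → P = 527/3

The binding constraints are 3x + 6y = 31 and y = 2.
Solving simultaneously gives x = 19/3, y = 2.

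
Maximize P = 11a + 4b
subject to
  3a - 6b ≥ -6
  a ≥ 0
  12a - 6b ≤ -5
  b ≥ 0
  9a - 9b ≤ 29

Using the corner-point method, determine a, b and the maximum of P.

a = 1/9, b = 19/18, maximum P = 49/9

Feasible corners and P = 11a + 4b:
  (0, 1) → P = 4
  (1/9, 19/18) → P = 49/9
  (0, 5/6) → P = 10/3

The binding constraints are 3a - 6b = -6 and 12a - 6b = -5.
Solving simultaneously gives a = 1/9, b = 19/18.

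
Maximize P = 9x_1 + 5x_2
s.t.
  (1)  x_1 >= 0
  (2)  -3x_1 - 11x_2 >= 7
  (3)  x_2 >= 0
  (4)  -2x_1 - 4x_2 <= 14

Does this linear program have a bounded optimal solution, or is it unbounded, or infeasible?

infeasible

The boundaries x_1 = 0 and -3x_1 - 11x_2 = 7 meet at (0, -7/11), but that point violates x_2 ≥ 0. Every candidate vertex is excluded by some other constraint, so the feasible region is empty.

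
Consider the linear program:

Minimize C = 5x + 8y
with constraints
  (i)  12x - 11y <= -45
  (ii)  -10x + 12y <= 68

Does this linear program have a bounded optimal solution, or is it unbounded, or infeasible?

From the feasible point (104/17, 183/17), moving in the direction (-11, -12) keeps every constraint satisfied while C decreases without bound.

unbounded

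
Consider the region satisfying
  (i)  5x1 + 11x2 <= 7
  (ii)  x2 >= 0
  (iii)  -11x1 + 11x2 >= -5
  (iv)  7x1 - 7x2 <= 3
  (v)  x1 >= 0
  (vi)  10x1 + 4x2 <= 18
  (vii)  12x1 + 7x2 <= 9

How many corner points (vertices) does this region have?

5

Pairwise boundary intersections that survive every other constraint:
  (0, 7/11)
  (50/97, 39/97)
  (3/7, 0)
  (0, 0)
  (12/19, 27/133)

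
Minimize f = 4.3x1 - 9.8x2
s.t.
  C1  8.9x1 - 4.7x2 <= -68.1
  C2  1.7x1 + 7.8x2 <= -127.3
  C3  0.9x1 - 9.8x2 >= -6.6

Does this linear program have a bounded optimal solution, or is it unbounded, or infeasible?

From the feasible point (-112949/7741, -101720/7741), moving in the direction (-9.8, -0.9) keeps every constraint satisfied while f decreases without bound.

unbounded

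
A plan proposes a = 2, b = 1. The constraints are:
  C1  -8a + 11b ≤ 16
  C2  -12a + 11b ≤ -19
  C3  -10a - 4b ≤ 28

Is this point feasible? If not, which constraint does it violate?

not feasible — violates C2

Constraint C2: -12a + 11b = -13, which is not ≤ -19. All other constraints are satisfied.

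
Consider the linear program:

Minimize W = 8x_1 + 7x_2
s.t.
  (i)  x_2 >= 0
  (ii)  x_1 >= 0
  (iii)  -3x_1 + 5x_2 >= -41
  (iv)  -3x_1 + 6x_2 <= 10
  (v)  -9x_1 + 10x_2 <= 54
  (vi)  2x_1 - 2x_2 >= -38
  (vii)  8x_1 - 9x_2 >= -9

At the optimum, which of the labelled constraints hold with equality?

Feasible corners and W = 8x_1 + 7x_2:
  (0, 0) → W = 0
  (41/3, 0) → W = 328/3
  (0, 1) → W = 7
  (296/3, 51) → W = 3439/3
  (12/7, 53/21) → W = 659/21

The minimum is at (0, 0). Substituting into each constraint, equality holds for (i) and (ii); the remaining constraints have slack.

(i) and (ii)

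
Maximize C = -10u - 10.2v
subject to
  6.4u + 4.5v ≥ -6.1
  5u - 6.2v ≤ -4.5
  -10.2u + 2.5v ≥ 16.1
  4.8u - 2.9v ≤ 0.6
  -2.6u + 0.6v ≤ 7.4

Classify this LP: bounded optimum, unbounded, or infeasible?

Feasible corners and C = -10u - 10.2v:
  (-877/619, 2041/3095) → C = 115159/15475
  (-88/37, 75/37) → C = 115/37
The feasible region has finitely many vertices and no improving ray; the maximum is 115159/15475 at (-877/619, 2041/3095).

bounded optimum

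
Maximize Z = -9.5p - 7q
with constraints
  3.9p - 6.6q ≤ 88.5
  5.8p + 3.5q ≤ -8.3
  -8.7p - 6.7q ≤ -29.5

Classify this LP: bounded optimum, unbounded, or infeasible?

From the feasible point (-15886/841, 839/29), moving in the direction (-6.7, 8.7) keeps every constraint satisfied while Z increases without bound.

unbounded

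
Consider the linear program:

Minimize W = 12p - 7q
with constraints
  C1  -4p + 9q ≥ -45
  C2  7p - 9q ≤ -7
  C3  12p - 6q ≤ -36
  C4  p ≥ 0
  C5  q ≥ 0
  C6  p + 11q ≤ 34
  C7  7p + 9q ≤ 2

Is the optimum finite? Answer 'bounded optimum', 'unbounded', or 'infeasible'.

The boundaries 12p - 6q = -36 and q = 0 meet at (-3, 0), but that point violates p ≥ 0. Every candidate vertex is excluded by some other constraint, so the feasible region is empty.

infeasible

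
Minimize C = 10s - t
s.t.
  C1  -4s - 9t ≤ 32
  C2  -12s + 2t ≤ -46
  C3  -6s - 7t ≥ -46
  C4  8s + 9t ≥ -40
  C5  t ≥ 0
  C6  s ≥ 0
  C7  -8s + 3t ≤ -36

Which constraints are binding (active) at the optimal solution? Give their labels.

Feasible corners and C = 10s - t:
  (23/3, 0) → C = 230/3
  (195/37, 76/37) → C = 1874/37
  (9/2, 0) → C = 45

The minimum is at (9/2, 0). Substituting into each constraint, equality holds for C5 and C7; the remaining constraints have slack.

C5 and C7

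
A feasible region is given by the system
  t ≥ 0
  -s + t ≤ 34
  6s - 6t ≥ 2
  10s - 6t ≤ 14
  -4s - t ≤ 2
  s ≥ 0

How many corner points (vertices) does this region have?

Of the 14 pairwise boundary intersections, those satisfying every inequality are:
  (1/3, 0)
  (7/5, 0)
  (3, 8/3)

3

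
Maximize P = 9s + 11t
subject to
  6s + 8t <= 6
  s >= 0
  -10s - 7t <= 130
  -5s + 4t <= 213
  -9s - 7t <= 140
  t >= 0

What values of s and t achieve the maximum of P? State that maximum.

Vertices and P = 9s + 11t:
  (0, 3/4) → P = 33/4
  (1, 0) → P = 9
  (0, 0) → P = 0

s = 1, t = 0, maximum P = 9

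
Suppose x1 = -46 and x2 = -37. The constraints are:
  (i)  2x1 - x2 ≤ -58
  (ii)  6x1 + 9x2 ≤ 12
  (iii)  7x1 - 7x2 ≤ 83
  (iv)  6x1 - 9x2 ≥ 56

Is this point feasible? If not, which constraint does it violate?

Constraint (i): 2x1 - x2 = -55, which is not ≤ -58. All other constraints are satisfied.

not feasible — violates (i)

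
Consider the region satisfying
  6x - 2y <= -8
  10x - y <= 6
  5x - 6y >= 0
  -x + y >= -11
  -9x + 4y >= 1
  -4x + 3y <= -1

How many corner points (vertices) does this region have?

4

The feasible vertices (each the meet of two boundaries and inside every other half-plane) are:
  (-5, -11)
  (-13/5, -19/5)
  (-9, -20)
  (-32, -43)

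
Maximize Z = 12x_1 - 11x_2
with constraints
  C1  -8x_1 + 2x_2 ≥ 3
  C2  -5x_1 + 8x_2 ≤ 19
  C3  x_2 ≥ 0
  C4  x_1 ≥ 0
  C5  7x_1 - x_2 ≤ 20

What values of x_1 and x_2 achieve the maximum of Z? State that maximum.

Feasible corners and Z = 12x_1 - 11x_2:
  (7/27, 137/54) → Z = -1339/54
  (0, 3/2) → Z = -33/2
  (0, 19/8) → Z = -209/8

The binding constraints are -8x_1 + 2x_2 = 3 and x_1 = 0.
Solving simultaneously gives x_1 = 0, x_2 = 3/2.

x_1 = 0, x_2 = 3/2, maximum Z = -33/2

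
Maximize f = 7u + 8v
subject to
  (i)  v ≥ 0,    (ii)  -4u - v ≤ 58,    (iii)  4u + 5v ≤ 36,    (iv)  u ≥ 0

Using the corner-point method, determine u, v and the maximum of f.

Feasible corners and f = 7u + 8v:
  (9, 0) → f = 63
  (0, 0) → f = 0
  (0, 36/5) → f = 288/5

At the optimal vertex, v = 0 and 4u + 5v = 36.
Solving simultaneously gives u = 9, v = 0.

u = 9, v = 0, maximum f = 63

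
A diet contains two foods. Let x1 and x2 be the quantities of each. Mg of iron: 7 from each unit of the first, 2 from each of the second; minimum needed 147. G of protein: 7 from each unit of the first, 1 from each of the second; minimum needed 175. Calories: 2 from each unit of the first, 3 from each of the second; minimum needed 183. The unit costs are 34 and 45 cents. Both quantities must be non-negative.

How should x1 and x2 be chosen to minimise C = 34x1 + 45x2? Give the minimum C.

Feasible corners and C = 34x1 + 45x2:
  (0, 175) → C = 7875
  (183/2, 0) → C = 3111
  (18, 49) → C = 2817
The feasible region is unbounded (it extends along (0, 1), (1, 0)), but C strictly increases along every unbounded feasible direction, so there is no improving ray and the minimum is attained at a vertex.

The optimum lies where 7x1 + x2 = 175 and 2x1 + 3x2 = 183.
Solving simultaneously gives x1 = 18, x2 = 49.

x1 = 18, x2 = 49, minimum C = 2817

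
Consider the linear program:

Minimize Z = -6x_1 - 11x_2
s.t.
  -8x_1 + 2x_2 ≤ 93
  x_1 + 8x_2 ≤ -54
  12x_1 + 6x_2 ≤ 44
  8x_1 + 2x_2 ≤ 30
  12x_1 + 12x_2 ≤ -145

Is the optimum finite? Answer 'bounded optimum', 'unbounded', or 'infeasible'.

bounded optimum

Extreme points and Z = -6x_1 - 11x_2:
  (-142/11, -113/22) → Z = 2947/22
  (-128/21, -503/84) → Z = 8605/84
  (325/36, -190/9) → Z = 3205/18
The feasible region has finitely many vertices and no improving ray; the minimum is 8605/84 at (-128/21, -503/84).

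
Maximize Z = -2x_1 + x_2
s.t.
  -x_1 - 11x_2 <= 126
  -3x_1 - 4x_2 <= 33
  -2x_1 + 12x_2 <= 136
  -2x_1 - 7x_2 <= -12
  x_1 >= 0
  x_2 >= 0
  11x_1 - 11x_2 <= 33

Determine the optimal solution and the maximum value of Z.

Corner points and Z = -2x_1 + x_2:
  (0, 34/3) → Z = 34/3
  (86/5, 71/5) → Z = -101/5
  (0, 12/7) → Z = 12/7
  (11/3, 2/3) → Z = -20/3

The optimum lies where -2x_1 + 12x_2 = 136 and x_1 = 0.
Solving simultaneously gives x_1 = 0, x_2 = 34/3.

x_1 = 0, x_2 = 34/3, maximum Z = 34/3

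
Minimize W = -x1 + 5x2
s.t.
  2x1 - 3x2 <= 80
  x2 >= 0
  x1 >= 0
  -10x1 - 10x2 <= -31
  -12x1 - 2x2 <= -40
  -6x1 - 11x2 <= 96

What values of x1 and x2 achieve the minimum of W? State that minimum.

Extreme points and W = -x1 + 5x2:
  (40, 0) → W = -40
  (10/3, 0) → W = -10/3
  (0, 20) → W = 100
The feasible region is unbounded (it extends along (0, 1), (3, 2)), but W strictly increases along every unbounded feasible direction, so there is no improving ray and the minimum is attained at a vertex.

At the optimal vertex, 2x1 - 3x2 = 80 and x2 = 0.
Solving simultaneously gives x1 = 40, x2 = 0.

x1 = 40, x2 = 0, minimum W = -40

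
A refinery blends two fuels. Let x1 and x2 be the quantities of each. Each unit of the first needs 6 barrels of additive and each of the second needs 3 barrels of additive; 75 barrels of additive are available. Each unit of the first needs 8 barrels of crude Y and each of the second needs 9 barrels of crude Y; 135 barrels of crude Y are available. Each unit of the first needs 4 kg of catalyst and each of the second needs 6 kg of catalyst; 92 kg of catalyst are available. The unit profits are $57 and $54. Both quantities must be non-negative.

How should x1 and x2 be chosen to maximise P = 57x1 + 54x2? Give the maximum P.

x1 = 9, x2 = 7, maximum P = 891

Corner points and P = 57x1 + 54x2:
  (0, 0) → P = 0
  (0, 15) → P = 810
  (25/2, 0) → P = 1425/2
  (9, 7) → P = 891

The optimum lies where 6x1 + 3x2 = 75 and 8x1 + 9x2 = 135.
Solving simultaneously gives x1 = 9, x2 = 7.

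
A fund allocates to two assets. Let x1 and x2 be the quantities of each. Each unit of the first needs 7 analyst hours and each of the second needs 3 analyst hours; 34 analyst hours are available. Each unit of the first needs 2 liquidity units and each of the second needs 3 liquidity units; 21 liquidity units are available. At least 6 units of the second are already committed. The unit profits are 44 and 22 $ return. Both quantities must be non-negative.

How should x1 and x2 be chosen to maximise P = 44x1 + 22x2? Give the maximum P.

Vertices and P = 44x1 + 22x2:
  (0, 7) → P = 154
  (0, 6) → P = 132
  (3/2, 6) → P = 198

x1 = 3/2, x2 = 6, maximum P = 198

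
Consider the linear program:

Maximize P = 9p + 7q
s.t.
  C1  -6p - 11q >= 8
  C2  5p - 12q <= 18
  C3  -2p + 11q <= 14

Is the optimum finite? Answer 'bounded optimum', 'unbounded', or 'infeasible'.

bounded optimum

Vertices and P = 9p + 7q:
  (102/127, -148/127) → P = -118/127
  (-11/4, 17/22) → P = -851/44
The feasible region has finitely many vertices and no improving ray; the maximum is -118/127 at (102/127, -148/127).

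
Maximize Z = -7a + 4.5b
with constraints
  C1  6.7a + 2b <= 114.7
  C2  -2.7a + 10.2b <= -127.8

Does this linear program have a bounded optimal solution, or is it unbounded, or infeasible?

From the feasible point (23759/1229, -18219/2458), moving in the direction (-10.2, -2.7) keeps every constraint satisfied while Z increases without bound.

unbounded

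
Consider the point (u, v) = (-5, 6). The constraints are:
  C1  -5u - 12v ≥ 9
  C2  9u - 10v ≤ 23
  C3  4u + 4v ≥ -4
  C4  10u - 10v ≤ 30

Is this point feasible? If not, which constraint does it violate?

not feasible — violates C1

Constraint C1: -5u - 12v = -47, which is not ≥ 9. All other constraints are satisfied.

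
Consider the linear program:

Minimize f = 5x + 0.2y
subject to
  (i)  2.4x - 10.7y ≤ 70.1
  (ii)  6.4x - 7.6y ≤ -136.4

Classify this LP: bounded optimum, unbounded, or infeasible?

From the feasible point (-24903/628, -2425/157), moving in the direction (-10.7, -2.4) keeps every constraint satisfied while f decreases without bound.

unbounded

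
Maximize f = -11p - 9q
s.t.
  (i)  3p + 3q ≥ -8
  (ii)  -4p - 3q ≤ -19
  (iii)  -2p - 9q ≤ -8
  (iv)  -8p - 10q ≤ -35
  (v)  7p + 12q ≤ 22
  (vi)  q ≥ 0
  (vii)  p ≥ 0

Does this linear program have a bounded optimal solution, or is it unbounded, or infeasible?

infeasible

The boundaries -4p - 3q = -19 and q = 0 meet at (19/4, 0), but that point violates 7p + 12q ≤ 22. Every candidate vertex is excluded by some other constraint, so the feasible region is empty.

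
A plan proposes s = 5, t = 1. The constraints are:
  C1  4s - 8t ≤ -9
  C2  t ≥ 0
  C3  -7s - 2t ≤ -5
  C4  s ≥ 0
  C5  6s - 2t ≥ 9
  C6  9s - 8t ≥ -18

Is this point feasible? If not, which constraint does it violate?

not feasible — violates C1

Constraint C1: 4s - 8t = 12, which is not ≤ -9. All other constraints are satisfied.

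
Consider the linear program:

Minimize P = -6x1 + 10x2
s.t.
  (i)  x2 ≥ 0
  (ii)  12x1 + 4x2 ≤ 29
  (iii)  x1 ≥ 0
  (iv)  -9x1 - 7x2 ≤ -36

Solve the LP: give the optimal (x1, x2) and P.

x1 = 59/48, x2 = 57/16, minimum P = 113/4

Extreme points and P = -6x1 + 10x2:
  (0, 29/4) → P = 145/2
  (59/48, 57/16) → P = 113/4
  (0, 36/7) → P = 360/7

The binding constraints are 12x1 + 4x2 = 29 and -9x1 - 7x2 = -36.
Solving simultaneously gives x1 = 59/48, x2 = 57/16.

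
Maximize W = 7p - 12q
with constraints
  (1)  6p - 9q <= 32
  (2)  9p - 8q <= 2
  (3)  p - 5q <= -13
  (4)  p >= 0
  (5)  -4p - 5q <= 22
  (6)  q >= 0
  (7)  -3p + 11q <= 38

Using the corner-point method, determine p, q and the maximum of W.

p = 114/37, q = 119/37, maximum W = -630/37

Extreme points and W = 7p - 12q:
  (114/37, 119/37) → W = -630/37
  (326/75, 116/25) → W = -1894/75
  (0, 13/5) → W = -156/5
  (0, 38/11) → W = -456/11

At the optimal vertex, 9p - 8q = 2 and p - 5q = -13.
Solving simultaneously gives p = 114/37, q = 119/37.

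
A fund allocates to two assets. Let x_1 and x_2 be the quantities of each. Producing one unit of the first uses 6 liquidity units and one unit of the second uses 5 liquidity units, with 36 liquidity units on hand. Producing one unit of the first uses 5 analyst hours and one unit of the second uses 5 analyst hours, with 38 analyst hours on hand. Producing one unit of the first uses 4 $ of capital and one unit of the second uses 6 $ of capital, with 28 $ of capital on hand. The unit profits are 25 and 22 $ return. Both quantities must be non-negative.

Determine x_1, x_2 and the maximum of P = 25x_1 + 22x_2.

The optimum lies where 6x_1 + 5x_2 = 36 and 4x_1 + 6x_2 = 28.
Solving simultaneously gives x_1 = 19/4, x_2 = 3/2.

x_1 = 19/4, x_2 = 3/2, maximum P = 607/4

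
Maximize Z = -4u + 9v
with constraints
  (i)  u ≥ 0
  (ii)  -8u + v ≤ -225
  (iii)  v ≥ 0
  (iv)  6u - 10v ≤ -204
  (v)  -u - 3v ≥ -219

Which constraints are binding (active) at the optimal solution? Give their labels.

(ii) and (v)

Corner points and Z = -4u + 9v:
  (1227/37, 1491/37) → Z = 8511/37
  (894/25, 1527/25) → Z = 10167/25
  (789/14, 759/14) → Z = 525/2

The maximum is at (894/25, 1527/25). Substituting into each constraint, equality holds for (ii) and (v); the remaining constraints have slack.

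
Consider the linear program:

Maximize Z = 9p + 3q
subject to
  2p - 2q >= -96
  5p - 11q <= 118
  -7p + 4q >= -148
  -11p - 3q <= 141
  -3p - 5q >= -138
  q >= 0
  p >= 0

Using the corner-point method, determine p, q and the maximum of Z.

The optimum lies where -7p + 4q = -148 and -3p - 5q = -138.
Solving simultaneously gives p = 1292/47, q = 522/47.

p = 1292/47, q = 522/47, maximum Z = 13194/47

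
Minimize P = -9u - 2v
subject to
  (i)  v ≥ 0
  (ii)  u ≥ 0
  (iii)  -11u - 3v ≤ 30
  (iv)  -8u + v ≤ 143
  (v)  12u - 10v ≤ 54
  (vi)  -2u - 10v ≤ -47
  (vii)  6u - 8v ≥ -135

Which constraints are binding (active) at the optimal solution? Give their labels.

Extreme points and P = -9u - 2v:
  (0, 47/10) → P = -47/5
  (0, 135/8) → P = -135/4
  (101/14, 114/35) → P = -5001/70
  (99/2, 54) → P = -1107/2

The minimum is at (99/2, 54). Substituting into each constraint, equality holds for (v) and (vii); the remaining constraints have slack.

(v) and (vii)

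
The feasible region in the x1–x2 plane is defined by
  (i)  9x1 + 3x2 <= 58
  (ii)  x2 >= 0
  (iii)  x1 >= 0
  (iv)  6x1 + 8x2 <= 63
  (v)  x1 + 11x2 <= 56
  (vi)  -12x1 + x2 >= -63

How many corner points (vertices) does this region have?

6

Of the 15 pairwise boundary intersections, those satisfying every inequality are:
  (275/54, 73/18)
  (247/45, 43/15)
  (0, 0)
  (21/4, 0)
  (0, 56/11)
  (245/58, 273/58)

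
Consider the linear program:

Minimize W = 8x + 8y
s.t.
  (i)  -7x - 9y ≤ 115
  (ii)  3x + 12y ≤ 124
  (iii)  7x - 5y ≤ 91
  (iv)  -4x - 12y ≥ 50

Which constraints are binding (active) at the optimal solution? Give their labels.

(i) and (iv)

Vertices and W = 8x + 8y:
  (122/49, -103/7) → W = -4792/49
  (-155/8, 55/24) → W = -410/3
  (421/52, -357/52) → W = 128/13

The minimum is at (-155/8, 55/24). Substituting into each constraint, equality holds for (i) and (iv); the remaining constraints have slack.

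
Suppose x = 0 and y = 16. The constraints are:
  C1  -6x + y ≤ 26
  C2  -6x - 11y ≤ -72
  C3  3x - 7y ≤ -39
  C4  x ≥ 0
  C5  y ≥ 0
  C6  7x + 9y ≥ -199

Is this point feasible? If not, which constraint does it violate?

C1: 16 ≤ 26 ✓
C2: -176 ≤ -72 ✓
C3: -112 ≤ -39 ✓
C4: 0 ≥ 0 ✓
C5: 16 ≥ 0 ✓
C6: 144 ≥ -199 ✓

feasible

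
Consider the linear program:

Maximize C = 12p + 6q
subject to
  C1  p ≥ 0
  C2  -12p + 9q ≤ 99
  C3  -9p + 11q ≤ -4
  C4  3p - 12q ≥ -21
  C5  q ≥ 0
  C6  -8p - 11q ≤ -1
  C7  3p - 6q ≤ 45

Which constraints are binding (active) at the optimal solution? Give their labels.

Extreme points and C = 12p + 6q:
  (93/25, 67/25) → C = 1518/25
  (4/9, 0) → C = 16/3
  (37, 11) → C = 510
  (15, 0) → C = 180

The maximum is at (37, 11). Substituting into each constraint, equality holds for C4 and C7; the remaining constraints have slack.

C4 and C7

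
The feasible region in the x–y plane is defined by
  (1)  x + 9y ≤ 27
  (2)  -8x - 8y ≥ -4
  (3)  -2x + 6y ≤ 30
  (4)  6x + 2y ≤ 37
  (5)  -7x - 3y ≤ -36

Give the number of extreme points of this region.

3

Intersecting each pair of boundary lines and keeping only the points that satisfy every inequality leaves:
  (9, -17/2)
  (69/8, -65/8)
  (39/4, -43/4)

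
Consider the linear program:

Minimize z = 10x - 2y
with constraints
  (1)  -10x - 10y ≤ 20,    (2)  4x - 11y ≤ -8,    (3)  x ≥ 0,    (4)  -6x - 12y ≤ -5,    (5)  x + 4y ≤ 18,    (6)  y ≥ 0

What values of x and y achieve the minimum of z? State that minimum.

x = 0, y = 9/2, minimum z = -9

Corner points and z = 10x - 2y:
  (0, 8/11) → z = -16/11
  (166/27, 80/27) → z = 500/9
  (0, 9/2) → z = -9

The optimum lies where x = 0 and x + 4y = 18.
Solving simultaneously gives x = 0, y = 9/2.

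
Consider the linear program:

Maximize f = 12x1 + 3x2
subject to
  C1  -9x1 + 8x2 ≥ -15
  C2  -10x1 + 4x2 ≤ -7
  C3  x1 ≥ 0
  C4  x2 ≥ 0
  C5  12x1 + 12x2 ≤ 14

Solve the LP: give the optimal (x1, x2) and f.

x1 = 7/6, x2 = 0, maximum f = 14

Corner points and f = 12x1 + 3x2:
  (7/10, 0) → f = 42/5
  (5/6, 1/3) → f = 11
  (7/6, 0) → f = 14

The optimum lies where x2 = 0 and 12x1 + 12x2 = 14.
Solving simultaneously gives x1 = 7/6, x2 = 0.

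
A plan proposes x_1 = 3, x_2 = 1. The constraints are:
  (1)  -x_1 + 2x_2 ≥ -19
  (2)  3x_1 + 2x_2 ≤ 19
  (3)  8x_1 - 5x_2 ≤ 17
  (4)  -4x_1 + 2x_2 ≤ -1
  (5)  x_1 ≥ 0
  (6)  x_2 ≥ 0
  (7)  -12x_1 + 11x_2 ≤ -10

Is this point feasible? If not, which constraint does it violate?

Constraint (3): 8x_1 - 5x_2 = 19, which is not ≤ 17. All other constraints are satisfied.

not feasible — violates (3)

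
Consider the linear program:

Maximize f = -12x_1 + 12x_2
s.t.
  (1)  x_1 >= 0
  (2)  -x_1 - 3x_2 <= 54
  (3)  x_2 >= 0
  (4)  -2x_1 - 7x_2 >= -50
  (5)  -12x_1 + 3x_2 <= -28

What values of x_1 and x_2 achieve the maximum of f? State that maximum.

Corner points and f = -12x_1 + 12x_2:
  (25, 0) → f = -300
  (7/3, 0) → f = -28
  (173/45, 272/45) → f = 132/5

The binding constraints are -2x_1 - 7x_2 = -50 and -12x_1 + 3x_2 = -28.
Solving simultaneously gives x_1 = 173/45, x_2 = 272/45.

x_1 = 173/45, x_2 = 272/45, maximum f = 132/5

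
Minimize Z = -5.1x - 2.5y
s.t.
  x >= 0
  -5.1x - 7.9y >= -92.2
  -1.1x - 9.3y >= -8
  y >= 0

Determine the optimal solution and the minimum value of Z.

The optimum lies where -1.1x - 9.3y = -8 and y = 0.
Solving simultaneously gives x = 80/11, y = 0.

x = 80/11, y = 0, minimum Z = -408/11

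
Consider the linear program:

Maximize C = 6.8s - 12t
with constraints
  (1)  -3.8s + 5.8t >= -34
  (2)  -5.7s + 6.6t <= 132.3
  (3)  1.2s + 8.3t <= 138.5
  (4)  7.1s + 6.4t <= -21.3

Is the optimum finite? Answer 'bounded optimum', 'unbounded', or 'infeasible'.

bounded optimum

Extreme points and C = 6.8s - 12t:
  (-16529/133, -611/7) → C = 19222/95
  (4703/3275, -16117/3275) → C = 1126922/16375
  (-5485/463, 4544/463) → C = -91826/463
The feasible region has finitely many vertices and no improving ray; the maximum is 19222/95 at (-16529/133, -611/7).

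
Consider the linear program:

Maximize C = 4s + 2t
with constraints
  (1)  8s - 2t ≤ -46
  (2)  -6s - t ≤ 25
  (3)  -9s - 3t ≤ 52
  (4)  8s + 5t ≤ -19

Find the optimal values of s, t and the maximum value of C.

s = -67/14, t = 27/7, maximum C = -80/7

Feasible corners and C = 4s + 2t:
  (-24/5, 19/5) → C = -58/5
  (-67/14, 27/7) → C = -80/7
  (-53/11, 43/11) → C = -126/11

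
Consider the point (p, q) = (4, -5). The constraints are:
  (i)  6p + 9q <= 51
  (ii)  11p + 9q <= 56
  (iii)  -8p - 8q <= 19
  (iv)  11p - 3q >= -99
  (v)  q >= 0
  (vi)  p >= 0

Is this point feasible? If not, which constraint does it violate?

not feasible — violates (v)

Constraint (v): q = -5, which is not ≥ 0. All other constraints are satisfied.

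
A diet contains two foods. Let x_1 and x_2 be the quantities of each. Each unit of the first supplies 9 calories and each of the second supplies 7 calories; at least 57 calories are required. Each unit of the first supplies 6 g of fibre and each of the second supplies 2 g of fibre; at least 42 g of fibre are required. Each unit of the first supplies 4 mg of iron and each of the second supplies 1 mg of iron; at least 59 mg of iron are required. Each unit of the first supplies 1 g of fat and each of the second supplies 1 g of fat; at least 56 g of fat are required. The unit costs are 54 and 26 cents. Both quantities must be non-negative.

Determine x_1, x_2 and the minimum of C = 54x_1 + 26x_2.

x_1 = 1, x_2 = 55, minimum C = 1484

Corner points and C = 54x_1 + 26x_2:
  (0, 59) → C = 1534
  (56, 0) → C = 3024
  (1, 55) → C = 1484
The feasible region is unbounded (it extends along (0, 1), (1, 0)), but C strictly increases along every unbounded feasible direction, so there is no improving ray and the minimum is attained at a vertex.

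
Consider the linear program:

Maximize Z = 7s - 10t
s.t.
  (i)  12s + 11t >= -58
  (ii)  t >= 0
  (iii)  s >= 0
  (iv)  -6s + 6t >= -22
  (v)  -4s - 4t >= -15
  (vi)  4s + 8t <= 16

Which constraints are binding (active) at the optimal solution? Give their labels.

Corner points and Z = 7s - 10t:
  (0, 0) → Z = 0
  (11/3, 0) → Z = 77/3
  (0, 2) → Z = -20
  (89/24, 1/24) → Z = 613/24
  (7/2, 1/4) → Z = 22

The maximum is at (11/3, 0). Substituting into each constraint, equality holds for (ii) and (iv); the remaining constraints have slack.

(ii) and (iv)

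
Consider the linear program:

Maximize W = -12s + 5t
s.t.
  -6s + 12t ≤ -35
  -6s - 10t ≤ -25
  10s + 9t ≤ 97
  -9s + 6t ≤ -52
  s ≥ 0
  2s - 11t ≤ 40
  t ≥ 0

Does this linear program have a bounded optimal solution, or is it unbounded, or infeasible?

bounded optimum

Extreme points and W = -12s + 5t:
  (17/2, 4/3) → W = -286/3
  (35/6, 0) → W = -70
  (97/10, 0) → W = -582/5
The feasible region has finitely many vertices and no improving ray; the maximum is -70 at (35/6, 0).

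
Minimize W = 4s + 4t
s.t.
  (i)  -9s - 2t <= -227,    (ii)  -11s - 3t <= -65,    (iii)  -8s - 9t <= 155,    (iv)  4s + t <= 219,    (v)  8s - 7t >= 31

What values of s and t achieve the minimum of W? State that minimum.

Corner points and W = 4s + 4t:
  (181/5, -247/5) → W = -264/5
  (1651/79, 1537/79) → W = 12752/79
  (1063/14, -593/7) → W = -246/7
  (391/9, 407/9) → W = 1064/3

s = 181/5, t = -247/5, minimum W = -264/5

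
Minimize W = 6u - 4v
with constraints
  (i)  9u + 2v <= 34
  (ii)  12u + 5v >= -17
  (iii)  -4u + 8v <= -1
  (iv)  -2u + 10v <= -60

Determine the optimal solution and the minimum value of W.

u = 1, v = -29/5, minimum W = 146/5

Extreme points and W = 6u - 4v:
  (68/7, -187/7) → W = 1156/7
  (230/47, -236/47) → W = 2324/47
  (1, -29/5) → W = 146/5

At the optimal vertex, 12u + 5v = -17 and -2u + 10v = -60.
Solving simultaneously gives u = 1, v = -29/5.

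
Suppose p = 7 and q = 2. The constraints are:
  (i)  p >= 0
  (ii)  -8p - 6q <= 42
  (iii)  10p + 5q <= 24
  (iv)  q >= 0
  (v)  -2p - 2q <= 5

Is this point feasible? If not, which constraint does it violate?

not feasible — violates (iii)

Constraint (iii): 10p + 5q = 80, which is not ≤ 24. All other constraints are satisfied.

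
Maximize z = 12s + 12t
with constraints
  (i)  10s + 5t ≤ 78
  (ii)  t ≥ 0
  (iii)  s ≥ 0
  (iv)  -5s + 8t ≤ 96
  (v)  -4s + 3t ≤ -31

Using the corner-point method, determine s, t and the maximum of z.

Corner points and z = 12s + 12t:
  (39/5, 0) → z = 468/5
  (389/50, 1/25) → z = 2346/25
  (31/4, 0) → z = 93

The binding constraints are 10s + 5t = 78 and -4s + 3t = -31.
Solving simultaneously gives s = 389/50, t = 1/25.

s = 389/50, t = 1/25, maximum z = 2346/25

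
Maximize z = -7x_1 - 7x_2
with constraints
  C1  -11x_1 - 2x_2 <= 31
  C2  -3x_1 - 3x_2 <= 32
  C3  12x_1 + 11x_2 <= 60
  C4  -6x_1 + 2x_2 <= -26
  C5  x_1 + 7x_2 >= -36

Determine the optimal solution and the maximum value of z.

x_1 = 5/2, x_2 = -11/2, maximum z = 21

Vertices and z = -7x_1 - 7x_2:
  (203/45, 8/15) → z = -1589/45
  (816/73, -492/73) → z = -2268/73
  (5/2, -11/2) → z = 21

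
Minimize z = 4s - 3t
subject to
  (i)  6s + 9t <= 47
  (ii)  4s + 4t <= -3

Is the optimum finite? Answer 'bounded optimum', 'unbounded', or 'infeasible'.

From the feasible point (-215/12, 103/6), moving in the direction (-9, 6) keeps every constraint satisfied while z decreases without bound.

unbounded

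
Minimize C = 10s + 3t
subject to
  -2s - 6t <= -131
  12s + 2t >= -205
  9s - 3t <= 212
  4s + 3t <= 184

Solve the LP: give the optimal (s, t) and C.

s = -373/17, t = 991/34, minimum C = -4487/34

Vertices and C = 10s + 3t:
  (-373/17, 991/34) → C = -4487/34
  (111/4, 151/12) → C = 1261/4
  (-983/28, 757/7) → C = -373/14
  (396/13, 808/39) → C = 4768/13

At the optimal vertex, -2s - 6t = -131 and 12s + 2t = -205.
Solving simultaneously gives s = -373/17, t = 991/34.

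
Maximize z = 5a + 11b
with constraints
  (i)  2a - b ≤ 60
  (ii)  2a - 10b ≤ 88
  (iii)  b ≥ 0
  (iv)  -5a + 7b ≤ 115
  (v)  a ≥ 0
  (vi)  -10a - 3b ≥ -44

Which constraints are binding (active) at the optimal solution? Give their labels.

(v) and (vi)

Corner points and z = 5a + 11b:
  (0, 0) → z = 0
  (22/5, 0) → z = 22
  (0, 44/3) → z = 484/3

The maximum is at (0, 44/3). Substituting into each constraint, equality holds for (v) and (vi); the remaining constraints have slack.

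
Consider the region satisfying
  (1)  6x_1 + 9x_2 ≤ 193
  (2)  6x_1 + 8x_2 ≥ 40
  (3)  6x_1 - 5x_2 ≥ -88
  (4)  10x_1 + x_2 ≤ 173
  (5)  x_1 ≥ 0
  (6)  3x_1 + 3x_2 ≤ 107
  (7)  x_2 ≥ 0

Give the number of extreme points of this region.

6

Of the 21 pairwise boundary intersections, those satisfying every inequality are:
  (173/84, 281/14)
  (341/21, 223/21)
  (0, 5)
  (20/3, 0)
  (0, 88/5)
  (173/10, 0)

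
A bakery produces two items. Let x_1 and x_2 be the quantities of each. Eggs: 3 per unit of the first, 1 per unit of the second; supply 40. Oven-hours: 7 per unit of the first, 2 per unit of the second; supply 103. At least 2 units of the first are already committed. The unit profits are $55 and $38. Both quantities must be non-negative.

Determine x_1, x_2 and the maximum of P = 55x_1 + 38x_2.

x_1 = 2, x_2 = 34, maximum P = 1402

Feasible corners and P = 55x_1 + 38x_2:
  (40/3, 0) → P = 2200/3
  (2, 0) → P = 110
  (2, 34) → P = 1402

The optimum lies where 3x_1 + x_2 = 40 and x_1 = 2.
Solving simultaneously gives x_1 = 2, x_2 = 34.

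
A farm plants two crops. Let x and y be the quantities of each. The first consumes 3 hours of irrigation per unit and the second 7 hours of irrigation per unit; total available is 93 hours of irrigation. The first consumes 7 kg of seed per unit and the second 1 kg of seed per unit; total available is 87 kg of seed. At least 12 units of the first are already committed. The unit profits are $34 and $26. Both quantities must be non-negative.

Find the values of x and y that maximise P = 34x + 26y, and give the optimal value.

x = 12, y = 3, maximum P = 486

Corner points and P = 34x + 26y:
  (87/7, 0) → P = 2958/7
  (12, 0) → P = 408
  (12, 3) → P = 486

The binding constraints are 7x + y = 87 and x = 12.
Solving simultaneously gives x = 12, y = 3.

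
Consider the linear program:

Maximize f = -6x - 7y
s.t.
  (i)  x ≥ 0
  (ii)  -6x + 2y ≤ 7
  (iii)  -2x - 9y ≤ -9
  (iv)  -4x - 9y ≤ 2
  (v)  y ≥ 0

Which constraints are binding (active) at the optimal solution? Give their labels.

Extreme points and f = -6x - 7y:
  (0, 7/2) → f = -49/2
  (0, 1) → f = -7
  (9/2, 0) → f = -27
The feasible region is unbounded (it extends along (1, 3), (1, 0)), but f strictly decreases along every unbounded feasible direction, so there is no improving ray and the maximum is attained at a vertex.

The maximum is at (0, 1). Substituting into each constraint, equality holds for (i) and (iii); the remaining constraints have slack.

(i) and (iii)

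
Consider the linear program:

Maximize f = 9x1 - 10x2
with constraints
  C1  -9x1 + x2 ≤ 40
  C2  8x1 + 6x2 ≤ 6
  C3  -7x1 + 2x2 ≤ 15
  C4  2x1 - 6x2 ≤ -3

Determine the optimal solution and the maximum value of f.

Feasible corners and f = 9x1 - 10x2:
  (-39/29, 81/29) → f = -1161/29
  (3/10, 3/5) → f = -33/10
  (-42/19, -9/38) → f = -333/19

At the optimal vertex, 8x1 + 6x2 = 6 and 2x1 - 6x2 = -3.
Solving simultaneously gives x1 = 3/10, x2 = 3/5.

x1 = 3/10, x2 = 3/5, maximum f = -33/10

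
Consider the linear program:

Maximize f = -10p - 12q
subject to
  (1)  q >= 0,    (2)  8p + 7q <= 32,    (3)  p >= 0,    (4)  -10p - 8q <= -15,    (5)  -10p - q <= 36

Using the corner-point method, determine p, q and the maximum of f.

Corner points and f = -10p - 12q:
  (4, 0) → f = -40
  (3/2, 0) → f = -15
  (0, 32/7) → f = -384/7
  (0, 15/8) → f = -45/2

p = 3/2, q = 0, maximum f = -15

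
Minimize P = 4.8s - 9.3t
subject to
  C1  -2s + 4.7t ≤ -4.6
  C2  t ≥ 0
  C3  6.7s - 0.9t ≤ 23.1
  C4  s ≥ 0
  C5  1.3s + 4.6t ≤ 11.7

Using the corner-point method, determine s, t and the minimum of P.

s = 2.3, t = 0, minimum P = 11.04

Vertices and P = 4.8s - 9.3t:
  (23/10, 0) → P = 276/25
  (10443/2969, 1538/2969) → P = 35823/2969
  (231/67, 0) → P = 5544/335

At the optimal vertex, -2s + 4.7t = -4.6 and t = 0.
Solving simultaneously gives s = 23/10, t = 0.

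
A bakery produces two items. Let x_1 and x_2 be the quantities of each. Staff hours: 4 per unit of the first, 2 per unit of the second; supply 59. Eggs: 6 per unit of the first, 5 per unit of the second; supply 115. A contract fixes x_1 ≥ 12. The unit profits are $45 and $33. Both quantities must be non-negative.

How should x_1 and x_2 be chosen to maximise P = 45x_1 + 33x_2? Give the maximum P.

x_1 = 12, x_2 = 11/2, maximum P = 1443/2

Vertices and P = 45x_1 + 33x_2:
  (59/4, 0) → P = 2655/4
  (12, 0) → P = 540
  (12, 11/2) → P = 1443/2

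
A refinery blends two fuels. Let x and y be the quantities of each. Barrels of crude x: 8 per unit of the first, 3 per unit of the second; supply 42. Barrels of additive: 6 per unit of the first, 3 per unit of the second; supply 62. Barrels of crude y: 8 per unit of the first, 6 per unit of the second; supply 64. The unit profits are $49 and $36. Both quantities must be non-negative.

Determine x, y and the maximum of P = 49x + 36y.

x = 5/2, y = 22/3, maximum P = 773/2

Vertices and P = 49x + 36y:
  (0, 0) → P = 0
  (0, 32/3) → P = 384
  (21/4, 0) → P = 1029/4
  (5/2, 22/3) → P = 773/2

The binding constraints are 8x + 3y = 42 and 8x + 6y = 64.
Solving simultaneously gives x = 5/2, y = 22/3.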